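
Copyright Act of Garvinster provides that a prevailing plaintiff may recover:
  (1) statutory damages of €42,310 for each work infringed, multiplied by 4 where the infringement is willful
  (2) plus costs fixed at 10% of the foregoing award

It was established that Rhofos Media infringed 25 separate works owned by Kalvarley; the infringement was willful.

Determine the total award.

Award: €4,654,100

Statutory damages: 25 × €42,310 = €1,057,750
Multiplied by 4: 4 × €1,057,750 = €4,231,000
Costs: 10% of €4,231,000 = €423,100
Award plus costs: €4,231,000 + €423,100 = €4,654,100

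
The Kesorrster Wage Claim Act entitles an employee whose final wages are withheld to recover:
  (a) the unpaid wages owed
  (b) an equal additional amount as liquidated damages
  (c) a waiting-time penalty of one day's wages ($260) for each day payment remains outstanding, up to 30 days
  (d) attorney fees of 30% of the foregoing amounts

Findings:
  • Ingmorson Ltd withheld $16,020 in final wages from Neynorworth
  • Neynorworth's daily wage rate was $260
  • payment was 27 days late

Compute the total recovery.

$50,778

Liquidated damages (equal amount): $16,020
Penalty days: min(27, 30) = 27
Waiting-time penalty: 27 × $260 = $7,020
Subtotal: $16,020 + $16,020 + $7,020 = $39,060
Attorney fees: 30% of $39,060 = $11,718
Total award: $39,060 + $11,718 = $50,778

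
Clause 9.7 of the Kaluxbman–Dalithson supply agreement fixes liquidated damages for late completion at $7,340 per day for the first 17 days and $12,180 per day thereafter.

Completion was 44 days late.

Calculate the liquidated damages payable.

$453,640

First 17 days: 17 × $7,340 = $124,780
Remaining days: (44 − 17) × $12,180 = $328,860
Accrued per-day damages: $124,780 + $328,860 = $453,640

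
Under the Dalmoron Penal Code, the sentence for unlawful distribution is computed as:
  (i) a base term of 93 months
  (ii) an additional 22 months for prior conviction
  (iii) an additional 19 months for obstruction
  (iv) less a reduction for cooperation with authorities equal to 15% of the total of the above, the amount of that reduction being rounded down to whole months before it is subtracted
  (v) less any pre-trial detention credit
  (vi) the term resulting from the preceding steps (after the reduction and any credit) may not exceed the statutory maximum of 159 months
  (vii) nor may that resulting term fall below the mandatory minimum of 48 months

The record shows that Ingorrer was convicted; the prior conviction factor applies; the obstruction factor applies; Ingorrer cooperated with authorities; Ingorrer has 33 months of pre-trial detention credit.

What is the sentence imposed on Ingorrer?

Prior conviction enhancement: +22 months
Obstruction enhancement: +19 months
Adjusted term: 93 months + 22 months + 19 months = 134 months
Cooperation with authorities reduction: 15% of 134 months = 20 months (rounded down)
After reduction: 134 − 20 = 114 months
Less pre-trial detention credit: 114 months − 33 months = 81 months
Cap at 159 months: 81 months is within the cap, no reduction.
Minimum 48 months: 81 months meets the minimum, no increase.

81 months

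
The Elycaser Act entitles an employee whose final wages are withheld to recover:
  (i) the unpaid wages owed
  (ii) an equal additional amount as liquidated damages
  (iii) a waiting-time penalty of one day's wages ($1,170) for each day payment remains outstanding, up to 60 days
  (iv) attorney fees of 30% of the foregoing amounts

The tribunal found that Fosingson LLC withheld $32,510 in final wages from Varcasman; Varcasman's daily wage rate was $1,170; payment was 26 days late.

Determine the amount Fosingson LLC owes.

Liquidated damages (equal amount): $32,510
Penalty days: min(26, 60) = 26
Waiting-time penalty: 26 × $1,170 = $30,420
Subtotal: $32,510 + $32,510 + $30,420 = $95,440
Attorney fees: 30% of $95,440 = $28,632
Total award: $95,440 + $28,632 = $124,072

$124,072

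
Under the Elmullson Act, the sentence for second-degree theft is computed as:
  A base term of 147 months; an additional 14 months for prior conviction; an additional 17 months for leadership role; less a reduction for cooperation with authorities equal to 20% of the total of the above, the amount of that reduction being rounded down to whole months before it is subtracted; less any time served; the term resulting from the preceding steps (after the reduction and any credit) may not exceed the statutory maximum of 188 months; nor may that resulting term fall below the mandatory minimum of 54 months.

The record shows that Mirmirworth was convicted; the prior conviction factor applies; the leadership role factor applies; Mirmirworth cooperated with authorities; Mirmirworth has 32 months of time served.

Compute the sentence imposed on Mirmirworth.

111 months

Prior conviction enhancement: +14 months
Leadership role enhancement: +17 months
Adjusted term: 147 months + 14 months + 17 months = 178 months
Cooperation with authorities reduction: 20% of 178 months = 35 months (rounded down)
After reduction: 178 − 35 = 143 months
Less time served: 143 months − 32 months = 111 months
Cap at 188 months: 111 months is within the cap, no reduction.
Minimum 54 months: 111 months meets the minimum, no increase.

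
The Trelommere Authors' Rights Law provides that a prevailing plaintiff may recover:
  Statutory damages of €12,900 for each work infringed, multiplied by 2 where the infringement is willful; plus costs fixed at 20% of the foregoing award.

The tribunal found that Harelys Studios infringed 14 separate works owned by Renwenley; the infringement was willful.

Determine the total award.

Statutory damages: 14 × €12,900 = €180,600
Doubled: 2 × €180,600 = €361,200
Costs: 20% of €361,200 = €72,240
Award plus costs: €361,200 + €72,240 = €433,440

€433,440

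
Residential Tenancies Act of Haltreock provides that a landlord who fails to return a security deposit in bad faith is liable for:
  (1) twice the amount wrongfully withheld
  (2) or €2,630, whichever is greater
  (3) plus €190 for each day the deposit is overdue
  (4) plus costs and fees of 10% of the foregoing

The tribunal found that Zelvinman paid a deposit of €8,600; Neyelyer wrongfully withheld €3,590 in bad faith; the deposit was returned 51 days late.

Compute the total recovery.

Recovery: €18,557

Doubled: 2 × €3,590 = €7,180
Minimum €2,630: €7,180 meets the minimum, no increase.
Late-return penalty: 51 × €190 = €9,690
Damages plus late penalty: €7,180 + €9,690 = €16,870
Costs and fees: 10% of €16,870 = €1,687
Total recovery: €16,870 + €1,687 = €18,557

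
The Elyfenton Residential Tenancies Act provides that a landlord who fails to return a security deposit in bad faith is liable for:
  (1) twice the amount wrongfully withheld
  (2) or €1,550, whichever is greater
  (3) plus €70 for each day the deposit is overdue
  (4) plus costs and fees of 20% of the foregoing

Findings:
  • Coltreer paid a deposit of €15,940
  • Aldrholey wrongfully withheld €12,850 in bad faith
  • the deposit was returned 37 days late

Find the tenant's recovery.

€33,948

Doubled: 2 × €12,850 = €25,700
Minimum €1,550: €25,700 meets the minimum, no increase.
Late-return penalty: 37 × €70 = €2,590
Damages plus late penalty: €25,700 + €2,590 = €28,290
Costs and fees: 20% of €28,290 = €5,658
Total recovery: €28,290 + €5,658 = €33,948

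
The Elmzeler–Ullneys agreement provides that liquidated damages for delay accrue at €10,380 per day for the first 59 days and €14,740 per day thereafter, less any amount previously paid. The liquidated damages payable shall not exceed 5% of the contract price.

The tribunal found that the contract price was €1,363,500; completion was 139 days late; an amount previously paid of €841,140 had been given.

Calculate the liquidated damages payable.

€68,175

First 59 days: 59 × €10,380 = €612,420
Remaining days: (139 − 59) × €14,740 = €1,179,200
Accrued per-day damages: €612,420 + €1,179,200 = €1,791,620
Less amount previously paid: €1,791,620 − €841,140 = €950,480
Cap: 5% of €1,363,500 = €68,175
Cap at €68,175: €950,480 exceeds the cap → €68,175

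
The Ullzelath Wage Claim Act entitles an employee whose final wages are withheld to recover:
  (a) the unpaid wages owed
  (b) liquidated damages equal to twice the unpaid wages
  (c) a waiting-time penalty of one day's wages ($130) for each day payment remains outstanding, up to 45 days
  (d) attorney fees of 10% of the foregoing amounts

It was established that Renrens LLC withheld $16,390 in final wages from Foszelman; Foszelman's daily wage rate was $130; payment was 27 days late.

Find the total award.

$57,948

Doubled: 2 × $16,390 = $32,780
Penalty days: min(27, 45) = 27
Waiting-time penalty: 27 × $130 = $3,510
Subtotal: $16,390 + $32,780 + $3,510 = $52,680
Attorney fees: 10% of $52,680 = $5,268
Total award: $52,680 + $5,268 = $57,948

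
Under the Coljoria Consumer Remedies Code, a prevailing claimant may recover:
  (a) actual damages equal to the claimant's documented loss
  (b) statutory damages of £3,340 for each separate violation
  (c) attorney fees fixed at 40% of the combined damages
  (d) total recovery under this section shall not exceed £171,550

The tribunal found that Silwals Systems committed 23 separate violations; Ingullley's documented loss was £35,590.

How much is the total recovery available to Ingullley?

Statutory damages: 23 × £3,340 = £76,820
Combined damages: £35,590 + £76,820 = £112,410
Attorney fees: 40% of £112,410 = £44,964
Total before cap: £112,410 + £44,964 = £157,374
Cap at £171,550: £157,374 is within the cap, no reduction.

£157,374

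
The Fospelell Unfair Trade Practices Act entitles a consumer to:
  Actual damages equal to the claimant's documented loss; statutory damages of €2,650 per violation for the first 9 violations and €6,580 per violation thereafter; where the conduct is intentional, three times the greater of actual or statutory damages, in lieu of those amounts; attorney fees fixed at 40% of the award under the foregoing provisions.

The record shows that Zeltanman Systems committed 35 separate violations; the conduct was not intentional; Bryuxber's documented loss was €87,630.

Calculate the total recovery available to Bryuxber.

First 9 violations: 9 × €2,650 = €23,850
Remaining violations: (35 − 9) × €6,580 = €171,080
Statutory damages: €23,850 + €171,080 = €194,930
Conduct not intentional: the in-lieu enhancement does not apply.
Actual plus statutory damages: €87,630 + €194,930 = €282,560
Attorney fees: 40% of €282,560 = €113,024
Total recovery: €282,560 + €113,024 = €395,584

Total recovery: €395,584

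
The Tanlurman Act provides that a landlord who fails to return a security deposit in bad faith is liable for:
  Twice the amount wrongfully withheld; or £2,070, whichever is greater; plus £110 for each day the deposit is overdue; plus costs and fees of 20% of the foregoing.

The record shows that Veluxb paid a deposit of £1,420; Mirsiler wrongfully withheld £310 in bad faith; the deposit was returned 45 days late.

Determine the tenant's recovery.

£8,424

Doubled: 2 × £310 = £620
Minimum £2,070: £620 is below the minimum → £2,070
Late-return penalty: 45 × £110 = £4,950
Damages plus late penalty: £2,070 + £4,950 = £7,020
Costs and fees: 20% of £7,020 = £1,404
Total recovery: £7,020 + £1,404 = £8,424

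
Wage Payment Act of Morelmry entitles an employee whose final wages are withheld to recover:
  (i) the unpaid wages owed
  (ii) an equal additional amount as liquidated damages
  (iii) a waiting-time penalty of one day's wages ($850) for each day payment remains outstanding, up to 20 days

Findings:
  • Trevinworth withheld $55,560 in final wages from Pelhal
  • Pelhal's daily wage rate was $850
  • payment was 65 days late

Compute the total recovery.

Liquidated damages (equal amount): $55,560
Penalty days: min(65, 20) = 20
Waiting-time penalty: 20 × $850 = $17,000
Total award: $55,560 + $55,560 + $17,000 = $128,120

$128,120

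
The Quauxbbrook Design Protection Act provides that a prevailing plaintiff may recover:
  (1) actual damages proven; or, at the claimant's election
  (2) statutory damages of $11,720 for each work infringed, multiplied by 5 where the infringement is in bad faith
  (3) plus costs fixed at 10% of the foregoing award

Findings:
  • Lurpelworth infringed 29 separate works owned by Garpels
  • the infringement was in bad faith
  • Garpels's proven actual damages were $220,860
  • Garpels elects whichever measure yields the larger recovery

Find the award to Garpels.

Award: $1,869,340

Statutory damages: 29 × $11,720 = $339,880
Multiplied by 5: 5 × $339,880 = $1,699,400
Greater of actual damages ($220,860) or enhanced statutory damages ($1,699,400): $1,699,400
Costs: 10% of $1,699,400 = $169,940
Award plus costs: $1,699,400 + $169,940 = $1,869,340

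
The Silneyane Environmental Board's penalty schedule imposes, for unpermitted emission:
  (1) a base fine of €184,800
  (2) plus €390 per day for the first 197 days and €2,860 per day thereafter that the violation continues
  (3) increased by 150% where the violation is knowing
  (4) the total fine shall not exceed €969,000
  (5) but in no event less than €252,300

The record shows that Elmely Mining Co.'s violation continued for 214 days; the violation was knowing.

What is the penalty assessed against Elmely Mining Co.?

First 197 days: 197 × €390 = €76,830
Remaining days: (214 − 197) × €2,860 = €48,620
Per-day component: €76,830 + €48,620 = €125,450
Base plus per-day: €184,800 + €125,450 = €310,250
Enhancement: 150% of €310,250 = €465,375
Enhanced fine: €310,250 + €465,375 = €775,625
Cap at €969,000: €775,625 is within the cap, no reduction.
Minimum €252,300: €775,625 meets the minimum, no increase.

€775,625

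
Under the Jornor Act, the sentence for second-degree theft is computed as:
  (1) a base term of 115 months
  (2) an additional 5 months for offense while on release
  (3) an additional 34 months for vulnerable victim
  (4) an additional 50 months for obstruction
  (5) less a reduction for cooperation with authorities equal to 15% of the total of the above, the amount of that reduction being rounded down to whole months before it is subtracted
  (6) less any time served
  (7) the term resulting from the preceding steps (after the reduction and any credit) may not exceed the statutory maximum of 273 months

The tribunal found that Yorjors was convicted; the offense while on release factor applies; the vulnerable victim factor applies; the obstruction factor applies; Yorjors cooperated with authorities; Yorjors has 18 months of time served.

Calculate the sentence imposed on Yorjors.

Offense while on release enhancement: +5 months
Vulnerable victim enhancement: +34 months
Obstruction enhancement: +50 months
Adjusted term: 115 months + 5 months + 34 months + 50 months = 204 months
Cooperation with authorities reduction: 15% of 204 months = 30 months (rounded down)
After reduction: 204 − 30 = 174 months
Less time served: 174 months − 18 months = 156 months
Cap at 273 months: 156 months is within the cap, no reduction.

156 months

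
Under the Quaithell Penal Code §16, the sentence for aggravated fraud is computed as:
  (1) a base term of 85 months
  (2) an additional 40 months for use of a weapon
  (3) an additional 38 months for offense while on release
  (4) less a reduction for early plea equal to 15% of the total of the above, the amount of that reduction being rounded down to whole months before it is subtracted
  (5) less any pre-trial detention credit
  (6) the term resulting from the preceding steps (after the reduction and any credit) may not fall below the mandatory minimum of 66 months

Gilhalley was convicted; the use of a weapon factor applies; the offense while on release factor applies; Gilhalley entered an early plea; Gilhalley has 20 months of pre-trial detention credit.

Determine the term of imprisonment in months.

119 months

Use of a weapon enhancement: +40 months
Offense while on release enhancement: +38 months
Adjusted term: 85 months + 40 months + 38 months = 163 months
Early plea reduction: 15% of 163 months = 24 months (rounded down)
After reduction: 163 − 24 = 139 months
Less pre-trial detention credit: 139 months − 20 months = 119 months
Minimum 66 months: 119 months meets the minimum, no increase.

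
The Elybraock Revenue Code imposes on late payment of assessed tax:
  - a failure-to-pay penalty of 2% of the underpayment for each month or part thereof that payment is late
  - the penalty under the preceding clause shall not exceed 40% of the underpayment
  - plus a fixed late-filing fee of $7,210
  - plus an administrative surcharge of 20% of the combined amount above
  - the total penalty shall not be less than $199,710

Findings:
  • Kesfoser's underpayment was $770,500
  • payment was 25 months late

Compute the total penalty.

Penalty: $378,492

Accrued rate: 2% × 25 = 50%, capped at 40% → 40%
Failure-to-pay penalty: 40% of $770,500 = $308,200
Penalty before surcharge: $308,200 + $7,210 = $315,410
Administrative surcharge: 20% of $315,410 = $63,082
Total penalty: $315,410 + $63,082 = $378,492
Minimum $199,710: $378,492 meets the minimum, no increase.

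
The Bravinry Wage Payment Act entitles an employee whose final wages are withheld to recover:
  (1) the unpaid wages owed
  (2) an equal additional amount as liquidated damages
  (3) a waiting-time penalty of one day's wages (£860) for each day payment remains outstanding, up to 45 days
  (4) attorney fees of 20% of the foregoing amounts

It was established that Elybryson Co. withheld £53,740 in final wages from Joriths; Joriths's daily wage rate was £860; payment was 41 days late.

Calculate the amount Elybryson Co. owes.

£171,288

Liquidated damages (equal amount): £53,740
Penalty days: min(41, 45) = 41
Waiting-time penalty: 41 × £860 = £35,260
Subtotal: £53,740 + £53,740 + £35,260 = £142,740
Attorney fees: 20% of £142,740 = £28,548
Total award: £142,740 + £28,548 = £171,288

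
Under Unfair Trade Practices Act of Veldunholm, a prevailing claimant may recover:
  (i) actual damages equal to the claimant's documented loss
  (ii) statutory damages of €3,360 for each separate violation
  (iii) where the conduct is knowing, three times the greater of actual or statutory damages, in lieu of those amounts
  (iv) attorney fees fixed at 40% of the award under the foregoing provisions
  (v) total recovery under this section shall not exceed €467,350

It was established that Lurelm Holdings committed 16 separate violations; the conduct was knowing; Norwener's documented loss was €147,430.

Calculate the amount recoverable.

Statutory damages: 16 × €3,360 = €53,760
Greater of actual damages (€147,430) or statutory damages (€53,760): €147,430
Trebled: 3 × €147,430 = €442,290
Attorney fees: 40% of €442,290 = €176,916
Total before cap: €442,290 + €176,916 = €619,206
Cap at €467,350: €619,206 exceeds the cap → €467,350

€467,350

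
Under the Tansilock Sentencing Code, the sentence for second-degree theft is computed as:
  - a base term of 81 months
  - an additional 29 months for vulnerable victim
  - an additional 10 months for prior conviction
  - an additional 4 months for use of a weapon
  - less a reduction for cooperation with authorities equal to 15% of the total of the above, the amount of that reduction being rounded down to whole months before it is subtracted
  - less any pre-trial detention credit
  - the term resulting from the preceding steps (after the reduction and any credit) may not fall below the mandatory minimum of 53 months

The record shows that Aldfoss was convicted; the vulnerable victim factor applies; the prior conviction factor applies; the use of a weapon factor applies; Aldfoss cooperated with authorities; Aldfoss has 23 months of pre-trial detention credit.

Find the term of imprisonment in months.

83 months

Vulnerable victim enhancement: +29 months
Prior conviction enhancement: +10 months
Use of a weapon enhancement: +4 months
Adjusted term: 81 months + 29 months + 10 months + 4 months = 124 months
Cooperation with authorities reduction: 15% of 124 months = 18 months (rounded down)
After reduction: 124 − 18 = 106 months
Less pre-trial detention credit: 106 months − 23 months = 83 months
Minimum 53 months: 83 months meets the minimum, no increase.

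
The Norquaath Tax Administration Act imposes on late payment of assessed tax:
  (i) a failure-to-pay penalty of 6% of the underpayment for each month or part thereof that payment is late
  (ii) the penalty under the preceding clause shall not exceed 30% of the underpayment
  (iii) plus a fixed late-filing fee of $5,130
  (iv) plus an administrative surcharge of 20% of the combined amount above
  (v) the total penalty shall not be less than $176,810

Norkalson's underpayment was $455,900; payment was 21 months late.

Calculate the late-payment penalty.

$176,810

Accrued rate: 6% × 21 = 126%, capped at 30% → 30%
Failure-to-pay penalty: 30% of $455,900 = $136,770
Penalty before surcharge: $136,770 + $5,130 = $141,900
Administrative surcharge: 20% of $141,900 = $28,380
Total penalty: $141,900 + $28,380 = $170,280
Minimum $176,810: $170,280 is below the minimum → $176,810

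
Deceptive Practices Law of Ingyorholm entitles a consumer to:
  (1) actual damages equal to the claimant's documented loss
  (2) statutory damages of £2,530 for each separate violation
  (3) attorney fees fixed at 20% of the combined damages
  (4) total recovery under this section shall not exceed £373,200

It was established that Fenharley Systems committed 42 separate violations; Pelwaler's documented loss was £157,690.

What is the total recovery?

Statutory damages: 42 × £2,530 = £106,260
Combined damages: £157,690 + £106,260 = £263,950
Attorney fees: 20% of £263,950 = £52,790
Total before cap: £263,950 + £52,790 = £316,740
Cap at £373,200: £316,740 is within the cap, no reduction.

Total recovery: £316,740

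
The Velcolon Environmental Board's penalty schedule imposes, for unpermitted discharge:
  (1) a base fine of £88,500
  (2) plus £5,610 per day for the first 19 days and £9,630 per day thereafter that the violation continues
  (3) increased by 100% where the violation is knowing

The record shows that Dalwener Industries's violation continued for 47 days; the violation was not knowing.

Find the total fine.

First 19 days: 19 × £5,610 = £106,590
Remaining days: (47 − 19) × £9,630 = £269,640
Per-day component: £106,590 + £269,640 = £376,230
Base plus per-day: £88,500 + £376,230 = £464,730
The violation was not knowing: no 100% increase.

£464,730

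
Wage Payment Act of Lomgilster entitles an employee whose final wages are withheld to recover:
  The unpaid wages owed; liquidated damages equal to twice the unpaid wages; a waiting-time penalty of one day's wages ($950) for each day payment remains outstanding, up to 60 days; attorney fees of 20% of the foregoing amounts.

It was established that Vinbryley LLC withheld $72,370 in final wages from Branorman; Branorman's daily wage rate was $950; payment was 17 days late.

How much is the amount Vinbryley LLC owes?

Doubled: 2 × $72,370 = $144,740
Penalty days: min(17, 60) = 17
Waiting-time penalty: 17 × $950 = $16,150
Subtotal: $72,370 + $144,740 + $16,150 = $233,260
Attorney fees: 20% of $233,260 = $46,652
Total award: $233,260 + $46,652 = $279,912

$279,912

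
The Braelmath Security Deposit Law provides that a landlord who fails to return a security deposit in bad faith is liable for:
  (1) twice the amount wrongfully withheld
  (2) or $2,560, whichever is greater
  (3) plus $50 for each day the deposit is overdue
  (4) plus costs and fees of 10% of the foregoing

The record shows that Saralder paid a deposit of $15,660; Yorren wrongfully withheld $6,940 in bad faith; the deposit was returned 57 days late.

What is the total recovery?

$18,403

Doubled: 2 × $6,940 = $13,880
Minimum $2,560: $13,880 meets the minimum, no increase.
Late-return penalty: 57 × $50 = $2,850
Damages plus late penalty: $13,880 + $2,850 = $16,730
Costs and fees: 10% of $16,730 = $1,673
Total recovery: $16,730 + $1,673 = $18,403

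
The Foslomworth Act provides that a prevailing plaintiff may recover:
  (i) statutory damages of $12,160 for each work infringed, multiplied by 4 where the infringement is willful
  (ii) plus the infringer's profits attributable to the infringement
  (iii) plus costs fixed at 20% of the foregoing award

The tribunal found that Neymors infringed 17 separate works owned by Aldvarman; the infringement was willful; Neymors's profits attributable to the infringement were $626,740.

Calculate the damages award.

$1,744,344

Statutory damages: 17 × $12,160 = $206,720
Multiplied by 4: 4 × $206,720 = $826,880
Combined award: $826,880 + $626,740 = $1,453,620
Costs: 20% of $1,453,620 = $290,724
Award plus costs: $1,453,620 + $290,724 = $1,744,344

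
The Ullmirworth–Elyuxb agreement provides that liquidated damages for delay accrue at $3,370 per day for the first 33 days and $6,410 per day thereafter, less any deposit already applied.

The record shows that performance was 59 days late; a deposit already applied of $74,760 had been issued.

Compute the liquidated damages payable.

Liquidated damages: $203,110

First 33 days: 33 × $3,370 = $111,210
Remaining days: (59 − 33) × $6,410 = $166,660
Accrued per-day damages: $111,210 + $166,660 = $277,870
Less deposit already applied: $277,870 − $74,760 = $203,110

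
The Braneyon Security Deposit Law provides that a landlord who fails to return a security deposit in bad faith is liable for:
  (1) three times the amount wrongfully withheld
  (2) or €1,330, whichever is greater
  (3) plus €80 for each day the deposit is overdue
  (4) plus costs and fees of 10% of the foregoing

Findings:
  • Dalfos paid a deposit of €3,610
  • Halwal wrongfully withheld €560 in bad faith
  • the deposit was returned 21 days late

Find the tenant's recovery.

€3,696

Trebled: 3 × €560 = €1,680
Minimum €1,330: €1,680 meets the minimum, no increase.
Late-return penalty: 21 × €80 = €1,680
Damages plus late penalty: €1,680 + €1,680 = €3,360
Costs and fees: 10% of €3,360 = €336
Total recovery: €3,360 + €336 = €3,696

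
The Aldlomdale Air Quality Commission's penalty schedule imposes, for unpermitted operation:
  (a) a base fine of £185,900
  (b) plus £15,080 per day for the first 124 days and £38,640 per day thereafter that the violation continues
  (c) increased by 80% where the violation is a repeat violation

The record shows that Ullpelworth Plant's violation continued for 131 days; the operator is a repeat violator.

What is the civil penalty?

£4,187,340

First 124 days: 124 × £15,080 = £1,869,920
Remaining days: (131 − 124) × £38,640 = £270,480
Per-day component: £1,869,920 + £270,480 = £2,140,400
Base plus per-day: £185,900 + £2,140,400 = £2,326,300
Enhancement: 80% of £2,326,300 = £1,861,040
Enhanced fine: £2,326,300 + £1,861,040 = £4,187,340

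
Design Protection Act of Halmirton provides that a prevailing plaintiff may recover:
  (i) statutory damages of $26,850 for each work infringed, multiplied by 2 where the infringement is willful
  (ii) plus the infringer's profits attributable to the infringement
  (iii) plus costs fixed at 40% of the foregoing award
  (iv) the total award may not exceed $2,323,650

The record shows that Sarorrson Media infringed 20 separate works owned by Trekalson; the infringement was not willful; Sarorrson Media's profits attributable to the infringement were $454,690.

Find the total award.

$1,388,366

Statutory damages: 20 × $26,850 = $537,000
Infringement not willful: no ×2 enhancement.
Combined award: $537,000 + $454,690 = $991,690
Costs: 40% of $991,690 = $396,676
Award plus costs: $991,690 + $396,676 = $1,388,366
Cap at $2,323,650: $1,388,366 is within the cap, no reduction.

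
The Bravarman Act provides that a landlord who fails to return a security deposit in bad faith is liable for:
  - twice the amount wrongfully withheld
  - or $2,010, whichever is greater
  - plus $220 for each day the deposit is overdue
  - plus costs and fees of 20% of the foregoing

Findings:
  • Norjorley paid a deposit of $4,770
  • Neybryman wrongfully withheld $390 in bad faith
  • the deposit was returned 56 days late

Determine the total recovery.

Doubled: 2 × $390 = $780
Minimum $2,010: $780 is below the minimum → $2,010
Late-return penalty: 56 × $220 = $12,320
Damages plus late penalty: $2,010 + $12,320 = $14,330
Costs and fees: 20% of $14,330 = $2,866
Total recovery: $14,330 + $2,866 = $17,196

$17,196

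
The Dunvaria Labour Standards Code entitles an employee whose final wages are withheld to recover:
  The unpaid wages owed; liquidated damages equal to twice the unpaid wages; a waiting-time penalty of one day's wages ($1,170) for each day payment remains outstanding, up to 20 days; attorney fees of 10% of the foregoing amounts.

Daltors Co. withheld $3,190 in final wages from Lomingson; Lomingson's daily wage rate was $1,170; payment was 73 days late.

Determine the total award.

$36,267

Doubled: 2 × $3,190 = $6,380
Penalty days: min(73, 20) = 20
Waiting-time penalty: 20 × $1,170 = $23,400
Subtotal: $3,190 + $6,380 + $23,400 = $32,970
Attorney fees: 10% of $32,970 = $3,297
Total award: $32,970 + $3,297 = $36,267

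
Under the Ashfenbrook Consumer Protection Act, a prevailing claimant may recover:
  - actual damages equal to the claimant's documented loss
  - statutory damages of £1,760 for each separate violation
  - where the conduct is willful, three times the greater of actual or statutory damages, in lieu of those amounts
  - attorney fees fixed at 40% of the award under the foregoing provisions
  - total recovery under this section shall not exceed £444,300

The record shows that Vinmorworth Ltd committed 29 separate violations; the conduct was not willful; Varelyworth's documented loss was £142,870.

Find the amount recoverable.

£271,474

Statutory damages: 29 × £1,760 = £51,040
Conduct not willful: the in-lieu enhancement does not apply.
Actual plus statutory damages: £142,870 + £51,040 = £193,910
Attorney fees: 40% of £193,910 = £77,564
Total before cap: £193,910 + £77,564 = £271,474
Cap at £444,300: £271,474 is within the cap, no reduction.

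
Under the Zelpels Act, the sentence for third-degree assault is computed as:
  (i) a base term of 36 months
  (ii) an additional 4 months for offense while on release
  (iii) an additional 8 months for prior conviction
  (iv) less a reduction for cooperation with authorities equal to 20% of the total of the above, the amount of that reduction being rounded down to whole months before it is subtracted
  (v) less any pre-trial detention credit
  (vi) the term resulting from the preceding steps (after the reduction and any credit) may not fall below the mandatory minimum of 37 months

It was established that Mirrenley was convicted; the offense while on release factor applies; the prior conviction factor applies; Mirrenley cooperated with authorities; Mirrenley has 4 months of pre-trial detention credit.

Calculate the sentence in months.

37 months

Offense while on release enhancement: +4 months
Prior conviction enhancement: +8 months
Adjusted term: 36 months + 4 months + 8 months = 48 months
Cooperation with authorities reduction: 20% of 48 months = 9 months (rounded down)
After reduction: 48 − 9 = 39 months
Less pre-trial detention credit: 39 months − 4 months = 35 months
Minimum 37 months: 35 months is below the minimum → 37 months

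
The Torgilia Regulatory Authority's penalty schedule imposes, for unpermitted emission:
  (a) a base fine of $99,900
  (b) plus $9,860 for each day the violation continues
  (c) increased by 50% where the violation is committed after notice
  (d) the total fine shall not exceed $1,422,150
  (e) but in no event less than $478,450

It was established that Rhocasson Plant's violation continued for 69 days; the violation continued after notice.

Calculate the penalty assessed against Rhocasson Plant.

Per-day component: 69 × $9,860 = $680,340
Base plus per-day: $99,900 + $680,340 = $780,240
Enhancement: 50% of $780,240 = $390,120
Enhanced fine: $780,240 + $390,120 = $1,170,360
Cap at $1,422,150: $1,170,360 is within the cap, no reduction.
Minimum $478,450: $1,170,360 meets the minimum, no increase.

$1,170,360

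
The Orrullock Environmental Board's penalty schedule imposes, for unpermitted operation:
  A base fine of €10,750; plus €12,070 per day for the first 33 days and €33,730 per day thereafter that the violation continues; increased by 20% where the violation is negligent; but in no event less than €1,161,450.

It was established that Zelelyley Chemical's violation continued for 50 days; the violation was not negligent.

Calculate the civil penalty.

First 33 days: 33 × €12,070 = €398,310
Remaining days: (50 − 33) × €33,730 = €573,410
Per-day component: €398,310 + €573,410 = €971,720
Base plus per-day: €10,750 + €971,720 = €982,470
The violation was not negligent: no 20% increase.
Minimum €1,161,450: €982,470 is below the minimum → €1,161,450

€1,161,450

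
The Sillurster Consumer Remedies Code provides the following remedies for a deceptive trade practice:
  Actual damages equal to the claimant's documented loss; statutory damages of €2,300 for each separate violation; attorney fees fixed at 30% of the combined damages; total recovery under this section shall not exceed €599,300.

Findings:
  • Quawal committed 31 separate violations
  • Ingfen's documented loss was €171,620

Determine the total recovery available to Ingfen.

€315,796

Statutory damages: 31 × €2,300 = €71,300
Combined damages: €171,620 + €71,300 = €242,920
Attorney fees: 30% of €242,920 = €72,876
Total before cap: €242,920 + €72,876 = €315,796
Cap at €599,300: €315,796 is within the cap, no reduction.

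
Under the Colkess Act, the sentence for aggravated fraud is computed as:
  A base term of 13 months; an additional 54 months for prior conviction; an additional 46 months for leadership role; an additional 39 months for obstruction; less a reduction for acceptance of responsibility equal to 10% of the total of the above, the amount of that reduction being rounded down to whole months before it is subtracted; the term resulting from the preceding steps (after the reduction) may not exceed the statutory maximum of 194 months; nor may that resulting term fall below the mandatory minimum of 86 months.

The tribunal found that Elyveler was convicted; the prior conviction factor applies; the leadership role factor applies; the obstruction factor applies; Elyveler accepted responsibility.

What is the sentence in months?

Prior conviction enhancement: +54 months
Leadership role enhancement: +46 months
Obstruction enhancement: +39 months
Adjusted term: 13 months + 54 months + 46 months + 39 months = 152 months
Acceptance of responsibility reduction: 10% of 152 months = 15 months (rounded down)
After reduction: 152 − 15 = 137 months
Cap at 194 months: 137 months is within the cap, no reduction.
Minimum 86 months: 137 months meets the minimum, no increase.

137 months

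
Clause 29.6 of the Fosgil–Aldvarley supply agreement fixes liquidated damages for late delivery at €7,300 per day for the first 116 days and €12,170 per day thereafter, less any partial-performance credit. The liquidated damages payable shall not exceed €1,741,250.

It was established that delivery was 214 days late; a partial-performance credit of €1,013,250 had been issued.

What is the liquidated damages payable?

First 116 days: 116 × €7,300 = €846,800
Remaining days: (214 − 116) × €12,170 = €1,192,660
Accrued per-day damages: €846,800 + €1,192,660 = €2,039,460
Less partial-performance credit: €2,039,460 − €1,013,250 = €1,026,210
Cap at €1,741,250: €1,026,210 is within the cap, no reduction.

€1,026,210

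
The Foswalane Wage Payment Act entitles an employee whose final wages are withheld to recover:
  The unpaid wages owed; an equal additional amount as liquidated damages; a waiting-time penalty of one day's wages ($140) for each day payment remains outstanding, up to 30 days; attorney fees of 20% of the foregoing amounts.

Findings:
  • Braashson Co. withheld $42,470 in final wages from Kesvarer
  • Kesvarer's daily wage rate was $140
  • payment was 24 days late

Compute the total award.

Liquidated damages (equal amount): $42,470
Penalty days: min(24, 30) = 24
Waiting-time penalty: 24 × $140 = $3,360
Subtotal: $42,470 + $42,470 + $3,360 = $88,300
Attorney fees: 20% of $88,300 = $17,660
Total award: $88,300 + $17,660 = $105,960

Total award: $105,960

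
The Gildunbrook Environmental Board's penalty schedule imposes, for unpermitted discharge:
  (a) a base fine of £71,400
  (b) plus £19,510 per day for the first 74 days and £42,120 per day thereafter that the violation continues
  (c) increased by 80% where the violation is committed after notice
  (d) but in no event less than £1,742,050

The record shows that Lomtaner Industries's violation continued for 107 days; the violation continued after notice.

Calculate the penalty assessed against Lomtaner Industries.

First 74 days: 74 × £19,510 = £1,443,740
Remaining days: (107 − 74) × £42,120 = £1,389,960
Per-day component: £1,443,740 + £1,389,960 = £2,833,700
Base plus per-day: £71,400 + £2,833,700 = £2,905,100
Enhancement: 80% of £2,905,100 = £2,324,080
Enhanced fine: £2,905,100 + £2,324,080 = £5,229,180
Minimum £1,742,050: £5,229,180 meets the minimum, no increase.

Civil penalty: £5,229,180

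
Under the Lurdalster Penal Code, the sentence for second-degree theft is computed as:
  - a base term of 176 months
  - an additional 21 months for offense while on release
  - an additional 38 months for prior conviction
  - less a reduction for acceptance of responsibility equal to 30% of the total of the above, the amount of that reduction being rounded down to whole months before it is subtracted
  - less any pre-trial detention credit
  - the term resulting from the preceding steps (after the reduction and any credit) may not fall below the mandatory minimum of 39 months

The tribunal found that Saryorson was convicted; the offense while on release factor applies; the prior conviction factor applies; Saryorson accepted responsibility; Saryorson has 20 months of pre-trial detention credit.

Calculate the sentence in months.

145 months

Offense while on release enhancement: +21 months
Prior conviction enhancement: +38 months
Adjusted term: 176 months + 21 months + 38 months = 235 months
Acceptance of responsibility reduction: 30% of 235 months = 70 months (rounded down)
After reduction: 235 − 70 = 165 months
Less pre-trial detention credit: 165 months − 20 months = 145 months
Minimum 39 months: 145 months meets the minimum, no increase.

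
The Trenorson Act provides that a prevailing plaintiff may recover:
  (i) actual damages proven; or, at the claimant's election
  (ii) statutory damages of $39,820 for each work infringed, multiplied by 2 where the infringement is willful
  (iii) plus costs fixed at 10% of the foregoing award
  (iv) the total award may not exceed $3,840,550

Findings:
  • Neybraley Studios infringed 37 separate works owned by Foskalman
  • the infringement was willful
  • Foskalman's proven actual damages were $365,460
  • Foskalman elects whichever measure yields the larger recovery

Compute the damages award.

Statutory damages: 37 × $39,820 = $1,473,340
Doubled: 2 × $1,473,340 = $2,946,680
Greater of actual damages ($365,460) or enhanced statutory damages ($2,946,680): $2,946,680
Costs: 10% of $2,946,680 = $294,668
Award plus costs: $2,946,680 + $294,668 = $3,241,348
Cap at $3,840,550: $3,241,348 is within the cap, no reduction.

Award: $3,241,348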